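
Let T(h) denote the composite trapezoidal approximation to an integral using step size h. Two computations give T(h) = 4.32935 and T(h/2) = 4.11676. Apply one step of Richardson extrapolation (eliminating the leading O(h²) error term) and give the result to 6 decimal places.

R = (4·T(h/2) − T(h)) / 3 = (4·4.11676 − 4.32935)/3 = (12.13769)/3 = 4.045897.

4.045897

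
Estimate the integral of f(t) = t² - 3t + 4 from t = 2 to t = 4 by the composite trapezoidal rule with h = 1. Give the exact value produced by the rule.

9

h = (4 − 2)/2 = 1.
Nodes t₀,…,t₂ = 2, 3, 4.
f(t) = t² - 3t + 4: f₀=2, f₁=4, f₂=8.
(h/2)·[f₀ + 2f₁ + f₂] = 0.5·(18) = 9.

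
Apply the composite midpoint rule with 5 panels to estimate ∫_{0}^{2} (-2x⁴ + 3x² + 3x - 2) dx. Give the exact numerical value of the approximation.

h = (2 − 0)/5 = 0.4.
Midpoints m₁,…,m₅ = 0.2, 0.6, 1, 1.4, 1.8.
f(m₁)=-1.2832, f(m₂)=0.6208, f(m₃)=2, f(m₄)=0.3968, f(m₅)=-7.8752.
h·[f(m₁) + f(m₂) + f(m₃) + f(m₄) + f(m₅)] = 0.4·(-6.1408) = -2.45632.

-2.45632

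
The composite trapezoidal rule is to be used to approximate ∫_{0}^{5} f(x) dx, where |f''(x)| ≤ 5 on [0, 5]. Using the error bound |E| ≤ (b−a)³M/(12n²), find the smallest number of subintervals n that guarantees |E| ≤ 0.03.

42

Need 625/(12n²) ≤ 0.03.
n² ≥ 625/(12·0.03) = 1736.11 ⇒ n ≥ 41.6667, so the smallest n is 42.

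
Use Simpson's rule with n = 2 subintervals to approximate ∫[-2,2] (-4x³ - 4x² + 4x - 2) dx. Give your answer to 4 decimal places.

h = (2 − (-2))/2 = 2.
Nodes x₀,…,x₂ = -2, 0, 2.
f(x) = -4x³ - 4x² + 4x - 2: f₀=6, f₁=-2, f₂=-42.
(h/3)·[f₀ + 4f₁ + f₂] = 0.666667·(-44) = -29.3333.

-29.3333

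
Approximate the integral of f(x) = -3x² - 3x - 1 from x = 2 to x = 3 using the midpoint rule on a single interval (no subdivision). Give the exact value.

M = (b−a)·f(2.5) = 1·(-27.25) = -27.25.

-27.25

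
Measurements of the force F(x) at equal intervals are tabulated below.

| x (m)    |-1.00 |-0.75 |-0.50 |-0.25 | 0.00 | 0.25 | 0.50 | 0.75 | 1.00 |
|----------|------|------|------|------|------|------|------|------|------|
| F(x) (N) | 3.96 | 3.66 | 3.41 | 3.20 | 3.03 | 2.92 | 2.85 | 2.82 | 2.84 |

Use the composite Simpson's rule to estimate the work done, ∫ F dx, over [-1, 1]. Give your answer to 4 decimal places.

6.3150

h = 0.25, n = 8.
(h/3)·[y₀ + 4y₁ + 2y₂ + 4y₃ + 2y₄ + 4y₅ + 2y₆ + 4y₇ + y₈] = 0.083333·(75.78) = 6.3150.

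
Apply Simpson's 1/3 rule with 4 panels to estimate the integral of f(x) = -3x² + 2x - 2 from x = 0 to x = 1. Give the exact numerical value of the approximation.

h = (1 − 0)/4 = 0.25.
Nodes x₀,…,x₄ = 0, 0.25, 0.5, 0.75, 1.
f(x) = -3x² + 2x - 2: f₀=-2, f₁=-1.6875, f₂=-1.75, f₃=-2.1875, f₄=-3.
(h/3)·[f₀ + 4f₁ + 2f₂ + 4f₃ + f₄] = 0.083333·(-24) = -2.

-2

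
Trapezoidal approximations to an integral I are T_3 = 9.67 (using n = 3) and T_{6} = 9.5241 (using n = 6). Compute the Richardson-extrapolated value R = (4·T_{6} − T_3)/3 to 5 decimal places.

R = (4·T_{6} − T_3) / 3 = (4·9.5241 − 9.67)/3 = (28.4264)/3 = 9.47547.

9.47547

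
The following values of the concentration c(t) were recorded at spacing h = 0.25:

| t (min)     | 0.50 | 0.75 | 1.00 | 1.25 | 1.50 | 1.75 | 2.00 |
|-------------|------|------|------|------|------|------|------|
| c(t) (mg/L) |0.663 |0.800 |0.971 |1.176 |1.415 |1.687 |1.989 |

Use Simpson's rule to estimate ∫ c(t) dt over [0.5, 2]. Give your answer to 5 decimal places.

h = 0.25, n = 6.
(h/3)·[y₀ + 4y₁ + 2y₂ + 4y₃ + 2y₄ + 4y₅ + y₆] = 0.083333·(22.076) = 1.83967.

1.83967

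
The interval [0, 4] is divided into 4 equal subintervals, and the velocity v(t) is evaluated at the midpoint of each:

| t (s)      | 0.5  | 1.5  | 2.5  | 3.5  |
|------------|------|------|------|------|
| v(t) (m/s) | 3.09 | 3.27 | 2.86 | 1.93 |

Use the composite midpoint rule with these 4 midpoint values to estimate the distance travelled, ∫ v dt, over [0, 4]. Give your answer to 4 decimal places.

11.1500

h = 1, n = 4.
h·[y(m₁) + y(m₂) + y(m₃) + y(m₄)] = 1·(11.15) = 11.1500.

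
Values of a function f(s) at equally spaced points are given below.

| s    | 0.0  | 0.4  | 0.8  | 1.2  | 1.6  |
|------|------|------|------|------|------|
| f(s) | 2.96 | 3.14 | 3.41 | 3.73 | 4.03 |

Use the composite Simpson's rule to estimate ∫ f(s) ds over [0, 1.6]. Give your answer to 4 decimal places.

h = 0.4, n = 4.
(h/3)·[y₀ + 4y₁ + 2y₂ + 4y₃ + y₄] = 0.133333·(41.29) = 5.5053.

5.5053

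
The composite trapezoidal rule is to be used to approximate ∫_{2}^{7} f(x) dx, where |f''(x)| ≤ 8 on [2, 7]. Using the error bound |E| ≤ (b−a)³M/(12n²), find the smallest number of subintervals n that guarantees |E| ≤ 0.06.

38

Need 1000/(12n²) ≤ 0.06.
n² ≥ 1000/(12·0.06) = 1388.89 ⇒ n ≥ 37.2678, so the smallest n is 38.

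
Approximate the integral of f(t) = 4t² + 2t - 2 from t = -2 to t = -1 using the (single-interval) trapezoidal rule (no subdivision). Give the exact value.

5

T = (b−a)/2 · [f(-2) + f(-1)] = 0.5·[10 + 0] = 5.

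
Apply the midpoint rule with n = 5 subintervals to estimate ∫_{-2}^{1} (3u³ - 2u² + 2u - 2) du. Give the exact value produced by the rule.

-25.665

h = (1 − (-2))/5 = 0.6.
Midpoints m₁,…,m₅ = -1.7, -1.1, -0.5, 0.1, 0.7.
f(m₁)=-25.919, f(m₂)=-10.613, f(m₃)=-3.875, f(m₄)=-1.817, f(m₅)=-0.551.
h·[f(m₁) + f(m₂) + f(m₃) + f(m₄) + f(m₅)] = 0.6·(-42.775) = -25.665.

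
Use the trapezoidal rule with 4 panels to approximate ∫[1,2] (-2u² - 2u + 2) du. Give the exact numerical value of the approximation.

h = (2 − 1)/4 = 0.25.
Nodes u₀,…,u₄ = 1, 1.25, 1.5, 1.75, 2.
f(u) = -2u² - 2u + 2: f₀=-2, f₁=-3.625, f₂=-5.5, f₃=-7.625, f₄=-10.
(h/2)·[f₀ + 2f₁ + 2f₂ + 2f₃ + f₄] = 0.125·(-45.5) = -5.6875.

-5.6875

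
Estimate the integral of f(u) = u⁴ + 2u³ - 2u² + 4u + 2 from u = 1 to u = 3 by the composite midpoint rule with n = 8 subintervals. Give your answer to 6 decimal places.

90.691895

h = (3 − 1)/8 = 0.25.
Midpoints m₁,…,m₈ = 1.125, 1.375, 1.625, 1.875, 2.125, 2.375, 2.625, 2.875.
f(m₁)=8.418212890625, f(m₂)=12.492431640625, f(m₃)=18.773681640625, f(m₄)=28.011962890625, f(m₅)=41.051025390625, f(m₆)=58.828369140625, f(m₇)=82.375244140625, f(m₈)=112.816650390625.
h·[f(m₁) + f(m₂) + f(m₃) + f(m₄) + f(m₅) + f(m₆) + f(m₇) + f(m₈)] = 0.25·(362.767578125) = 90.691895.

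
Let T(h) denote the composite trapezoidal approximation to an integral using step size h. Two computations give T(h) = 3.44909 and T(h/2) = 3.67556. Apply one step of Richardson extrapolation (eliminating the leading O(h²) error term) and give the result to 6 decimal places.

R = (4·T(h/2) − T(h)) / 3 = (4·3.67556 − 3.44909)/3 = (11.25315)/3 = 3.751050.

3.751050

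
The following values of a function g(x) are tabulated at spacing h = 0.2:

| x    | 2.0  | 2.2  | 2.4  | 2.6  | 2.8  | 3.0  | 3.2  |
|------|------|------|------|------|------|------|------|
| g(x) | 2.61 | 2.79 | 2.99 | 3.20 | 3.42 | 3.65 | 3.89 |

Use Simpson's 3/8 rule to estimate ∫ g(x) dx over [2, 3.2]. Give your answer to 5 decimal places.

3.85875

h = 0.2, n = 6.
(3h/8)·[y₀ + 3y₁ + 3y₂ + 2y₃ + 3y₄ + 3y₅ + y₆] = 0.075·(51.45) = 3.85875.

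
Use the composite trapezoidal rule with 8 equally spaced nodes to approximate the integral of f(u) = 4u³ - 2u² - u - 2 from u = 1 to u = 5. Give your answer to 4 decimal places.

h = (5 − 1)/7 = 0.571429.
Nodes u₀,…,u₇ = 1, 1.571429, 2.142857, 2.714286, 3.285714, 3.857143, 4.428571, 5.
f(u) = 4u³ - 2u² - u - 2: f₀=-1, f₁=7.011662, f₂=26.032070, f₃=60.539359, f₄=115.011662, f₅=193.927114, f₆=301.763848, f₇=443.
(h/2)·[f₀ + 2f₁ + 2f₂ + 2f₃ + 2f₄ + 2f₅ + 2f₆ + f₇] = 0.285714·(1850.571429) = 528.7347.

528.7347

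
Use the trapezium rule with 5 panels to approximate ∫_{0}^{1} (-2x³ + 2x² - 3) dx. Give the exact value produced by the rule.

h = (1 − 0)/5 = 0.2.
Nodes x₀,…,x₅ = 0, 0.2, 0.4, 0.6, 0.8, 1.
f(x) = -2x³ + 2x² - 3: f₀=-3, f₁=-2.936, f₂=-2.808, f₃=-2.712, f₄=-2.744, f₅=-3.
(h/2)·[f₀ + 2f₁ + 2f₂ + 2f₃ + 2f₄ + f₅] = 0.1·(-28.4) = -2.84.

-2.84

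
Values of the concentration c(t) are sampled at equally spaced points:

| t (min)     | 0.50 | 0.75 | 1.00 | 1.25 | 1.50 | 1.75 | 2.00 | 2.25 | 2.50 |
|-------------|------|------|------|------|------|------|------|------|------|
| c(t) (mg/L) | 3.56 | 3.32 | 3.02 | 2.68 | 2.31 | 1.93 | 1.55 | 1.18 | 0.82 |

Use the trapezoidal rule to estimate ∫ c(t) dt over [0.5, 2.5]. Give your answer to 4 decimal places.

h = 0.25, n = 8.
(h/2)·[y₀ + 2y₁ + 2y₂ + 2y₃ + 2y₄ + 2y₅ + 2y₆ + 2y₇ + y₈] = 0.125·(36.36) = 4.5450.

4.5450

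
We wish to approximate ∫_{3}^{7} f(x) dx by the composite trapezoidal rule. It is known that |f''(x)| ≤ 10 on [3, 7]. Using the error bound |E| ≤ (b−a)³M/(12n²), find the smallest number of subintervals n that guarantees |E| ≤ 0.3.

14

Need 640/(12n²) ≤ 0.3.
n² ≥ 640/(12·0.3) = 177.778 ⇒ n ≥ 13.3333, so the smallest n is 14.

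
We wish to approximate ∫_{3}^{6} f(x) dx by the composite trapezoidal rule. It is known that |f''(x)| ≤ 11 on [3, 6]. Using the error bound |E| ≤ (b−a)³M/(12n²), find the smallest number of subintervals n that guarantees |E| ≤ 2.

4

Need 297/(12n²) ≤ 2.
n² ≥ 297/(12·2) = 12.375 ⇒ n ≥ 3.5178, so the smallest n is 4.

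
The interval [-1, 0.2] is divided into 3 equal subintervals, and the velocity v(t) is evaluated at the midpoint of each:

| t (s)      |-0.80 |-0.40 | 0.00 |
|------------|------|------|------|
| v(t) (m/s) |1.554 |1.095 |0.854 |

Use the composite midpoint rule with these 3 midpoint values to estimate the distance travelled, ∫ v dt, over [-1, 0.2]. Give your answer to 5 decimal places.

1.40120

h = 0.4, n = 3.
h·[y(m₁) + y(m₂) + y(m₃)] = 0.4·(3.503) = 1.40120.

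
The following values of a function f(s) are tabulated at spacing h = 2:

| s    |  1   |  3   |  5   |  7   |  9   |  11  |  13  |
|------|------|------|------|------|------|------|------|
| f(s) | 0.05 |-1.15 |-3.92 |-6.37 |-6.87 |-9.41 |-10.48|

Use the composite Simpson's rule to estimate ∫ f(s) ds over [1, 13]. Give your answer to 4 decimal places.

h = 2, n = 6.
(h/3)·[y₀ + 4y₁ + 2y₂ + 4y₃ + 2y₄ + 4y₅ + y₆] = 0.666667·(-99.73) = -66.4867.

-66.4867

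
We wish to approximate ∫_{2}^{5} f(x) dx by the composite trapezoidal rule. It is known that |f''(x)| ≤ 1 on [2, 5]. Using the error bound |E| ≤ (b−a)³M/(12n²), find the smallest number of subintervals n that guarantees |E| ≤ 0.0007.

Need 27/(12n²) ≤ 0.0007.
n² ≥ 27/(12·0.0007) = 3214.29 ⇒ n ≥ 56.6947, so the smallest n is 57.

57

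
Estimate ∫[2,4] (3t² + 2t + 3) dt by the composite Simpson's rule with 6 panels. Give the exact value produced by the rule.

74

h = (4 − 2)/6 = 0.333333.
Nodes t₀,…,t₆ = 2, 2.333333, 2.666667, 3, 3.333333, 3.666667, 4.
f(t) = 3t² + 2t + 3: f₀=19, f₁=24, f₂=29.666667, f₃=36, f₄=43, f₅=50.666667, f₆=59.
(h/3)·[f₀ + 4f₁ + 2f₂ + 4f₃ + 2f₄ + 4f₅ + f₆] = 0.111111·(666) = 74.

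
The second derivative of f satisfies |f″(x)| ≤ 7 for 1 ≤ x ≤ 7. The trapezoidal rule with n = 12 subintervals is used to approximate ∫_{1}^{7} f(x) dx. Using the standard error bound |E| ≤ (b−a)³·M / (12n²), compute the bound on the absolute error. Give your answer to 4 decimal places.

|E| ≤ (6)³·7 / (12·12²) = 1512/1728 = 0.8750.

0.8750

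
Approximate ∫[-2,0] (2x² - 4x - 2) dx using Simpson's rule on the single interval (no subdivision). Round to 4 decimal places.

S = (b−a)/6 · [f(-2) + 4f(-1) + f(0)] = 0.333333·[14 + 4·4 + (-2)] = 9.3333.

9.3333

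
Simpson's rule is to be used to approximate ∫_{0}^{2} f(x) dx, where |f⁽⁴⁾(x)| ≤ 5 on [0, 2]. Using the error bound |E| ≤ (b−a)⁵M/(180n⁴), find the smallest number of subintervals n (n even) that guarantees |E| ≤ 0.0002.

Need 160/(180n⁴) ≤ 0.0002.
n⁴ ≥ 160/(180·0.0002) = 4444.44 ⇒ n ≥ 8.1650, so the smallest even n is 10. (n must be even for Simpson's rule.)

10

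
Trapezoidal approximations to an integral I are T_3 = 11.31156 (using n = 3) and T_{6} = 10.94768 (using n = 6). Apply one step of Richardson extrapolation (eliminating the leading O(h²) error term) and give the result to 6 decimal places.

R = (4·T_{6} − T_3) / 3 = (4·10.94768 − 11.31156)/3 = (32.47916)/3 = 10.826387.

10.826387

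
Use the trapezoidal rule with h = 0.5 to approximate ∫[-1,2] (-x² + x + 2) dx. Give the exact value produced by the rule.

h = (2 − (-1))/6 = 0.5.
Nodes x₀,…,x₆ = -1, -0.5, 0, 0.5, 1, 1.5, 2.
f(x) = -x² + x + 2: f₀=0, f₁=1.25, f₂=2, f₃=2.25, f₄=2, f₅=1.25, f₆=0.
(h/2)·[f₀ + 2f₁ + 2f₂ + 2f₃ + 2f₄ + 2f₅ + f₆] = 0.25·(17.5) = 4.375.

4.375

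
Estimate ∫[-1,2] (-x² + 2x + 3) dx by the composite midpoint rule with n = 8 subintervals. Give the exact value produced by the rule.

9.03515625

h = (2 − (-1))/8 = 0.375.
Midpoints m₁,…,m₈ = -0.8125, -0.4375, -0.0625, 0.3125, 0.6875, 1.0625, 1.4375, 1.8125.
f(m₁)=0.71484375, f(m₂)=1.93359375, f(m₃)=2.87109375, f(m₄)=3.52734375, f(m₅)=3.90234375, f(m₆)=3.99609375, f(m₇)=3.80859375, f(m₈)=3.33984375.
h·[f(m₁) + f(m₂) + f(m₃) + f(m₄) + f(m₅) + f(m₆) + f(m₇) + f(m₈)] = 0.375·(24.09375) = 9.03515625.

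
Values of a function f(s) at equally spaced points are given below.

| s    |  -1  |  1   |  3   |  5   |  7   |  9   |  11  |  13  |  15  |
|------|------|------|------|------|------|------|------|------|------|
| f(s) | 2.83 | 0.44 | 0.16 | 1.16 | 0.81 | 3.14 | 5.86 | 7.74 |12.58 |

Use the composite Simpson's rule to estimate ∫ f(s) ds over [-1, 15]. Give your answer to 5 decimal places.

h = 2, n = 8.
(h/3)·[y₀ + 4y₁ + 2y₂ + 4y₃ + 2y₄ + 4y₅ + 2y₆ + 4y₇ + y₈] = 0.666667·(78.99) = 52.66000.

52.66000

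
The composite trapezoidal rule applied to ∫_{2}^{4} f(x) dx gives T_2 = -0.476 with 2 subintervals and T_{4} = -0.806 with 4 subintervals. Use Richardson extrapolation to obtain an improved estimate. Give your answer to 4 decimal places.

-0.9160

R = (4·T_{4} − T_2) / 3 = (4·(-0.806) − (-0.476))/3 = (-2.748)/3 = -0.9160.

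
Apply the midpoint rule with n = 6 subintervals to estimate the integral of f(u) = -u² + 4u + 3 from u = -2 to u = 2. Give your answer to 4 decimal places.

6.8148

h = (2 − (-2))/6 = 0.666667.
Midpoints m₁,…,m₆ = -1.666667, -1, -0.333333, 0.333333, 1, 1.666667.
f(m₁)=-6.444444, f(m₂)=-2, f(m₃)=1.555556, f(m₄)=4.222222, f(m₅)=6, f(m₆)=6.888889.
h·[f(m₁) + f(m₂) + f(m₃) + f(m₄) + f(m₅) + f(m₆)] = 0.666667·(10.222222) = 6.8148.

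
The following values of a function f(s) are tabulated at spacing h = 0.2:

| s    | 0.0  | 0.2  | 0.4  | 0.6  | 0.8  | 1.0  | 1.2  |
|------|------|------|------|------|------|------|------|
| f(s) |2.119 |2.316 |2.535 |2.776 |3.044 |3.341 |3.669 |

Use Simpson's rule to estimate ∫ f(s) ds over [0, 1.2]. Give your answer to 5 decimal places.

h = 0.2, n = 6.
(h/3)·[y₀ + 4y₁ + 2y₂ + 4y₃ + 2y₄ + 4y₅ + y₆] = 0.066667·(50.678) = 3.37853.

3.37853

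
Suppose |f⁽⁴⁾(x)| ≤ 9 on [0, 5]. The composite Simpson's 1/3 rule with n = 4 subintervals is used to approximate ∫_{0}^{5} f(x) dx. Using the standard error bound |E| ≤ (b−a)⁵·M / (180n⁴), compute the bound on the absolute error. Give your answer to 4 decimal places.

0.6104

|E| ≤ (5)⁵·9 / (180·4⁴) = 28125/46080 = 0.6104.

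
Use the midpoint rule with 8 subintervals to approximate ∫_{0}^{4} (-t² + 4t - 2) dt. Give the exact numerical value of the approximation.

2.75

h = (4 − 0)/8 = 0.5.
Midpoints m₁,…,m₈ = 0.25, 0.75, 1.25, 1.75, 2.25, 2.75, 3.25, 3.75.
f(m₁)=-1.0625, f(m₂)=0.4375, f(m₃)=1.4375, f(m₄)=1.9375, f(m₅)=1.9375, f(m₆)=1.4375, f(m₇)=0.4375, f(m₈)=-1.0625.
h·[f(m₁) + f(m₂) + f(m₃) + f(m₄) + f(m₅) + f(m₆) + f(m₇) + f(m₈)] = 0.5·(5.5) = 2.75.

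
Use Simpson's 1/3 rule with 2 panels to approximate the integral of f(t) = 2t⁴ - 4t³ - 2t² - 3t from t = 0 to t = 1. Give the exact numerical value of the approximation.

h = (1 − 0)/2 = 0.5.
Nodes t₀,…,t₂ = 0, 0.5, 1.
f(t) = 2t⁴ - 4t³ - 2t² - 3t: f₀=0, f₁=-2.375, f₂=-7.
(h/3)·[f₀ + 4f₁ + f₂] = 0.166667·(-16.5) = -2.75.

-2.75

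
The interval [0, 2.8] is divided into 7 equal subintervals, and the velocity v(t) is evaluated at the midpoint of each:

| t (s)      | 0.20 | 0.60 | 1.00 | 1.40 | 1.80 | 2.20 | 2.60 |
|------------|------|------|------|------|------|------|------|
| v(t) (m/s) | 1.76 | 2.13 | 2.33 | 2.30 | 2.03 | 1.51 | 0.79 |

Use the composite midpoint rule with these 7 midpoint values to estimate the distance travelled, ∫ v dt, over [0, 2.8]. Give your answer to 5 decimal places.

5.14000

h = 0.4, n = 7.
h·[y(m₁) + y(m₂) + y(m₃) + y(m₄) + y(m₅) + y(m₆) + y(m₇)] = 0.4·(12.85) = 5.14000.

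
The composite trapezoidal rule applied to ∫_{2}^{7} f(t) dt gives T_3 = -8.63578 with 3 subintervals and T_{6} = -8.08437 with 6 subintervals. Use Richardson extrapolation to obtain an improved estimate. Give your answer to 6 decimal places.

R = (4·T_{6} − T_3) / 3 = (4·(-8.08437) − (-8.63578))/3 = (-23.70170)/3 = -7.900567.

-7.900567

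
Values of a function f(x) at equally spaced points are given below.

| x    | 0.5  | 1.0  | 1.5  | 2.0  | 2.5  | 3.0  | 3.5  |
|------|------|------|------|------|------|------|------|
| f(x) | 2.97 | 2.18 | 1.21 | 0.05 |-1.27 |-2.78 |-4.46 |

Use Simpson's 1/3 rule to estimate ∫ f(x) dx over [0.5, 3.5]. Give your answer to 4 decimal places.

-0.6350

h = 0.5, n = 6.
(h/3)·[y₀ + 4y₁ + 2y₂ + 4y₃ + 2y₄ + 4y₅ + y₆] = 0.166667·(-3.81) = -0.6350.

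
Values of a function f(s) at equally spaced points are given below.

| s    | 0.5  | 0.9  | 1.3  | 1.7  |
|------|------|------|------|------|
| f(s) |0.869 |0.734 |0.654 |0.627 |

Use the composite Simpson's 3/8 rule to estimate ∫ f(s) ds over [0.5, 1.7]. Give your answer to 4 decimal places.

0.8490

h = 0.4, n = 3.
(3h/8)·[y₀ + 3y₁ + 3y₂ + y₃] = 0.15·(5.660) = 0.8490.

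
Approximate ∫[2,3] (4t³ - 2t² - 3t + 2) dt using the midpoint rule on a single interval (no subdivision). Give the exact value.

44.5

M = (b−a)·f(2.5) = 1·(44.5) = 44.5.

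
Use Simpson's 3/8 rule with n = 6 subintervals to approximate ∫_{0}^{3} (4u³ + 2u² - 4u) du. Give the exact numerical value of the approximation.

81

h = (3 − 0)/6 = 0.5.
Nodes u₀,…,u₆ = 0, 0.5, 1, 1.5, 2, 2.5, 3.
f(u) = 4u³ + 2u² - 4u: f₀=0, f₁=-1, f₂=2, f₃=12, f₄=32, f₅=65, f₆=114.
(3h/8)·[f₀ + 3f₁ + 3f₂ + 2f₃ + 3f₄ + 3f₅ + f₆] = 0.1875·(432) = 81.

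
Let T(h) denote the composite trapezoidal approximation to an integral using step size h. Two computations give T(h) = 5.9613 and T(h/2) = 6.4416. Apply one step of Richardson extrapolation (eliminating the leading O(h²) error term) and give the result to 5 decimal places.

R = (4·T(h/2) − T(h)) / 3 = (4·6.4416 − 5.9613)/3 = (19.8051)/3 = 6.60170.

6.60170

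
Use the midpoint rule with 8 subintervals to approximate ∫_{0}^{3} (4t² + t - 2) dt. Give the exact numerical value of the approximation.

34.359375

h = (3 − 0)/8 = 0.375.
Midpoints m₁,…,m₈ = 0.1875, 0.5625, 0.9375, 1.3125, 1.6875, 2.0625, 2.4375, 2.8125.
f(m₁)=-1.671875, f(m₂)=-0.171875, f(m₃)=2.453125, f(m₄)=6.203125, f(m₅)=11.078125, f(m₆)=17.078125, f(m₇)=24.203125, f(m₈)=32.453125.
h·[f(m₁) + f(m₂) + f(m₃) + f(m₄) + f(m₅) + f(m₆) + f(m₇) + f(m₈)] = 0.375·(91.625) = 34.359375.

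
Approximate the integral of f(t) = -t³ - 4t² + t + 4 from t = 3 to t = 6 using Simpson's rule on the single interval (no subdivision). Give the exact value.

-530.25

S = (b−a)/6 · [f(3) + 4f(4.5) + f(6)] = 0.5·[(-56) + 4·(-163.625) + (-350)] = -530.25.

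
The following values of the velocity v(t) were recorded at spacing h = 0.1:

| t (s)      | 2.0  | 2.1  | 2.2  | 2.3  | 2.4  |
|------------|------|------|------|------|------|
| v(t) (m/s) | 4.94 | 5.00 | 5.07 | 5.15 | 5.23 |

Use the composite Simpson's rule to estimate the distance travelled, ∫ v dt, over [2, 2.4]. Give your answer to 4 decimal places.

h = 0.1, n = 4.
(h/3)·[y₀ + 4y₁ + 2y₂ + 4y₃ + y₄] = 0.033333·(60.91) = 2.0303.

2.0303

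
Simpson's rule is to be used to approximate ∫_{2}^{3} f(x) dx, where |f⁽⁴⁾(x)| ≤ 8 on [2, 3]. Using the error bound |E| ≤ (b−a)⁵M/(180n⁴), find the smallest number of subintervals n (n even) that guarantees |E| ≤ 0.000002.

Need 8/(180n⁴) ≤ 0.000002.
n⁴ ≥ 8/(180·0.000002) = 22222.2 ⇒ n ≥ 12.2095, so the smallest even n is 14. (n must be even for Simpson's rule.)

14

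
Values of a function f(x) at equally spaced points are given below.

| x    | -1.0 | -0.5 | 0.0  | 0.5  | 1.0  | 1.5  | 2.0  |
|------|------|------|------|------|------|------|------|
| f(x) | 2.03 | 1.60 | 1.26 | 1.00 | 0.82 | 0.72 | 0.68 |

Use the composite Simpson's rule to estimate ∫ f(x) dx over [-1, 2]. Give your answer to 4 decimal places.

h = 0.5, n = 6.
(h/3)·[y₀ + 4y₁ + 2y₂ + 4y₃ + 2y₄ + 4y₅ + y₆] = 0.166667·(20.15) = 3.3583.

3.3583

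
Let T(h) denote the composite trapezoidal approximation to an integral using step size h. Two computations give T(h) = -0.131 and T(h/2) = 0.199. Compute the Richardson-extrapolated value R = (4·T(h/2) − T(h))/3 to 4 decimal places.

0.3090

R = (4·T(h/2) − T(h)) / 3 = (4·0.199 − (-0.131))/3 = (0.927)/3 = 0.3090.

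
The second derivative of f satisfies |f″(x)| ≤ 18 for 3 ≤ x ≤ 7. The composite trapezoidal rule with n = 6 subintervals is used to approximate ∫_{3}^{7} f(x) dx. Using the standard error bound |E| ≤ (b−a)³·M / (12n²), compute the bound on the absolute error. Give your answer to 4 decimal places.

2.6667

|E| ≤ (4)³·18 / (12·6²) = 1152/432 = 2.6667.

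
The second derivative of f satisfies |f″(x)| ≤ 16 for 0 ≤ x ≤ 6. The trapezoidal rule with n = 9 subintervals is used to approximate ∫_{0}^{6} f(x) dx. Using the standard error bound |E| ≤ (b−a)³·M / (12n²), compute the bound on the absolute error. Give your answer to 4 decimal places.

3.5556

|E| ≤ (6)³·16 / (12·9²) = 3456/972 = 3.5556.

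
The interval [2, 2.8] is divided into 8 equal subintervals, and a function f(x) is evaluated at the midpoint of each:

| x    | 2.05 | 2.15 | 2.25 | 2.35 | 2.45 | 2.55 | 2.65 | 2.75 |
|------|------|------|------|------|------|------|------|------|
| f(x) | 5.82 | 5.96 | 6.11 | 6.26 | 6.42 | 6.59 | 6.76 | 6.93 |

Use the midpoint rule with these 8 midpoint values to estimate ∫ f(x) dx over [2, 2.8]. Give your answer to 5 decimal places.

h = 0.1, n = 8.
h·[y(m₁) + y(m₂) + y(m₃) + y(m₄) + y(m₅) + y(m₆) + y(m₇) + y(m₈)] = 0.1·(50.85) = 5.08500.

5.08500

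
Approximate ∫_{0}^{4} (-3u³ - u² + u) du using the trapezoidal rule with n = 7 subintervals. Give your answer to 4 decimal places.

-209.4694

h = (4 − 0)/7 = 0.571429.
Nodes u₀,…,u₇ = 0, 0.571429, 1.142857, 1.714286, 2.285714, 2.857143, 3.428571, 4.
f(u) = -3u³ - u² + u: f₀=0, f₁=-0.314869, f₂=-4.641399, f₃=-16.338192, f₄=-38.763848, f₅=-75.276968, f₆=-129.236152, f₇=-204.
(h/2)·[f₀ + 2f₁ + 2f₂ + 2f₃ + 2f₄ + 2f₅ + 2f₆ + f₇] = 0.285714·(-733.142857) = -209.4694.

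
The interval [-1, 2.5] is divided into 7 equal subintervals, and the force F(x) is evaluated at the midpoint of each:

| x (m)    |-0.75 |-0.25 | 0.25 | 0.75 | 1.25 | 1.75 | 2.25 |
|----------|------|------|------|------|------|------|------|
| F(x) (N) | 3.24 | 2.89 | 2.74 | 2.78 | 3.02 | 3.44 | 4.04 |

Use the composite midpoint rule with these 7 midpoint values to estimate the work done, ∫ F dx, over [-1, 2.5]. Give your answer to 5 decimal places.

h = 0.5, n = 7.
h·[y(m₁) + y(m₂) + y(m₃) + y(m₄) + y(m₅) + y(m₆) + y(m₇)] = 0.5·(22.15) = 11.07500.

11.07500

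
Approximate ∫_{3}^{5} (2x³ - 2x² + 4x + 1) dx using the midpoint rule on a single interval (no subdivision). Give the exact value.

226

M = (b−a)·f(4) = 2·(113) = 226.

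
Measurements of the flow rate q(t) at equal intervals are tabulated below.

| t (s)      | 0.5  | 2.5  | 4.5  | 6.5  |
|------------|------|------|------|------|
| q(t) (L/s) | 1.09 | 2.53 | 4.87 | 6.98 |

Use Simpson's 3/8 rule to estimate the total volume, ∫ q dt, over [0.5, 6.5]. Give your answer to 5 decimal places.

22.70250

h = 2, n = 3.
(3h/8)·[y₀ + 3y₁ + 3y₂ + y₃] = 0.75·(30.27) = 22.70250.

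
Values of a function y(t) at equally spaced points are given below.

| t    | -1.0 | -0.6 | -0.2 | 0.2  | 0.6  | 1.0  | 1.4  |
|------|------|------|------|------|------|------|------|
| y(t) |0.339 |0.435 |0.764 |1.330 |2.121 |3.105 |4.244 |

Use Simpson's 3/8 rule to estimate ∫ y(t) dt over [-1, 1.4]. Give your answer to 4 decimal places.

3.9777

h = 0.4, n = 6.
(3h/8)·[y₀ + 3y₁ + 3y₂ + 2y₃ + 3y₄ + 3y₅ + y₆] = 0.15·(26.518) = 3.9777.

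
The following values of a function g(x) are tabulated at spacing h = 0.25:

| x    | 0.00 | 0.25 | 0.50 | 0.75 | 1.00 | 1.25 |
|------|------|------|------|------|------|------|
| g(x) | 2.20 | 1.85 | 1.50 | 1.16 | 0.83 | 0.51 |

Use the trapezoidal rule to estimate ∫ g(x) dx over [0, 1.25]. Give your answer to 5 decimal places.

1.67375

h = 0.25, n = 5.
(h/2)·[y₀ + 2y₁ + 2y₂ + 2y₃ + 2y₄ + y₅] = 0.125·(13.39) = 1.67375.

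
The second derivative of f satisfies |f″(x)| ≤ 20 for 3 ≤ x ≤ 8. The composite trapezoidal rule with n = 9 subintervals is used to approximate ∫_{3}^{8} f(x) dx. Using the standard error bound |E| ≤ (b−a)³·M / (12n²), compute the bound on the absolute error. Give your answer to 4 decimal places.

|E| ≤ (5)³·20 / (12·9²) = 2500/972 = 2.5720.

2.5720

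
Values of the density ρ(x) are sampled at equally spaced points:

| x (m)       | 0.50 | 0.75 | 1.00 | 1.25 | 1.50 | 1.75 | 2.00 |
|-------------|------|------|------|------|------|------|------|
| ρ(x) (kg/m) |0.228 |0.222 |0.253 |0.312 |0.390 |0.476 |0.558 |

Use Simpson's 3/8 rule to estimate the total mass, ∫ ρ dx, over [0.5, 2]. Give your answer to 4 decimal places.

0.5093

h = 0.25, n = 6.
(3h/8)·[y₀ + 3y₁ + 3y₂ + 2y₃ + 3y₄ + 3y₅ + y₆] = 0.09375·(5.433) = 0.5093.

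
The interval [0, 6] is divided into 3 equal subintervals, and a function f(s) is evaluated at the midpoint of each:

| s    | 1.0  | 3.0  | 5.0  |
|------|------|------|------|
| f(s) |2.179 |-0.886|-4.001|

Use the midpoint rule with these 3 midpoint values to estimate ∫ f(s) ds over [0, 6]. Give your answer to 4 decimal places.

-5.4160

h = 2, n = 3.
h·[y(m₁) + y(m₂) + y(m₃)] = 2·(-2.708) = -5.4160.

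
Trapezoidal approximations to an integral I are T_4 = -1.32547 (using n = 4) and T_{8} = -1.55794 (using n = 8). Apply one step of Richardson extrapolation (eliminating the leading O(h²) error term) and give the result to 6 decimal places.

R = (4·T_{8} − T_4) / 3 = (4·(-1.55794) − (-1.32547))/3 = (-4.90629)/3 = -1.635430.

-1.635430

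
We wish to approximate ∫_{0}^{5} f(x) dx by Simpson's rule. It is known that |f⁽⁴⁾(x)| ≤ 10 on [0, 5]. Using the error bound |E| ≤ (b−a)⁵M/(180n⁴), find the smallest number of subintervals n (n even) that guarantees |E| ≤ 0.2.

Need 31250/(180n⁴) ≤ 0.2.
n⁴ ≥ 31250/(180·0.2) = 868.056 ⇒ n ≥ 5.4280, so the smallest even n is 6. (n must be even for Simpson's rule.)

6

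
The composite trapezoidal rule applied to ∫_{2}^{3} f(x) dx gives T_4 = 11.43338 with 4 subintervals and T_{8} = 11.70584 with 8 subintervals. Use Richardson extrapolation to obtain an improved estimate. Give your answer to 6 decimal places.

R = (4·T_{8} − T_4) / 3 = (4·11.70584 − 11.43338)/3 = (35.38998)/3 = 11.796660.

11.796660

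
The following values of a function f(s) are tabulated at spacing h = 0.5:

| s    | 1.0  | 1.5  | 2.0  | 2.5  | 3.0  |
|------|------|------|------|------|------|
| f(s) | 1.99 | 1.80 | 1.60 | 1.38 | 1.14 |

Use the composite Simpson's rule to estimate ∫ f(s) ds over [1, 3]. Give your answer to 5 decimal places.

h = 0.5, n = 4.
(h/3)·[y₀ + 4y₁ + 2y₂ + 4y₃ + y₄] = 0.166667·(19.05) = 3.17500.

3.17500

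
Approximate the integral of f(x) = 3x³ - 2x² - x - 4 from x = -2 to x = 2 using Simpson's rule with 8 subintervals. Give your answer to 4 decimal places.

-26.6667

h = (2 − (-2))/8 = 0.5.
Nodes x₀,…,x₈ = -2, -1.5, -1, -0.5, 0, 0.5, 1, 1.5, 2.
f(x) = 3x³ - 2x² - x - 4: f₀=-34, f₁=-17.125, f₂=-8, f₃=-4.375, f₄=-4, f₅=-4.625, f₆=-4, f₇=0.125, f₈=10.
(h/3)·[f₀ + 4f₁ + 2f₂ + 4f₃ + 2f₄ + 4f₅ + 2f₆ + 4f₇ + f₈] = 0.166667·(-160) = -26.6667.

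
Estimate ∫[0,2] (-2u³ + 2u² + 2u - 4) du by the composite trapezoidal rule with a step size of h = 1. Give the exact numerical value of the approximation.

-8

h = (2 − 0)/2 = 1.
Nodes u₀,…,u₂ = 0, 1, 2.
f(u) = -2u³ + 2u² + 2u - 4: f₀=-4, f₁=-2, f₂=-8.
(h/2)·[f₀ + 2f₁ + f₂] = 0.5·(-16) = -8.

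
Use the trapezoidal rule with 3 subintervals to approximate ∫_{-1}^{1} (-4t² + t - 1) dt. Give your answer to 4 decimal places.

-5.2593

h = (1 − (-1))/3 = 0.666667.
Nodes t₀,…,t₃ = -1, -0.333333, 0.333333, 1.
f(t) = -4t² + t - 1: f₀=-6, f₁=-1.777778, f₂=-1.111111, f₃=-4.
(h/2)·[f₀ + 2f₁ + 2f₂ + f₃] = 0.333333·(-15.777778) = -5.2593.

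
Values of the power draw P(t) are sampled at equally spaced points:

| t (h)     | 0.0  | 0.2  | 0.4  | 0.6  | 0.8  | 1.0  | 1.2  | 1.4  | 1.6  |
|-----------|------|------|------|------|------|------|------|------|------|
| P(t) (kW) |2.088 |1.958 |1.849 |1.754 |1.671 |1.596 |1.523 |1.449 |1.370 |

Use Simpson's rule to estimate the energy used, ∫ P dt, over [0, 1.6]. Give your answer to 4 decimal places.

h = 0.2, n = 8.
(h/3)·[y₀ + 4y₁ + 2y₂ + 4y₃ + 2y₄ + 4y₅ + 2y₆ + 4y₇ + y₈] = 0.066667·(40.572) = 2.7048.

2.7048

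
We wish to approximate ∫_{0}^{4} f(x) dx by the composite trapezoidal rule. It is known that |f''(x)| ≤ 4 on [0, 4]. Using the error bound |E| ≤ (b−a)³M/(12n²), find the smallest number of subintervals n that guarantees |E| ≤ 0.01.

47

Need 256/(12n²) ≤ 0.01.
n² ≥ 256/(12·0.01) = 2133.33 ⇒ n ≥ 46.1880, so the smallest n is 47.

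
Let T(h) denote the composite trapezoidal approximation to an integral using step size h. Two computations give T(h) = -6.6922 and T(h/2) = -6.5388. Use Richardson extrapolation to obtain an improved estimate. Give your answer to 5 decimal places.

-6.48767

R = (4·T(h/2) − T(h)) / 3 = (4·(-6.5388) − (-6.6922))/3 = (-19.4630)/3 = -6.48767.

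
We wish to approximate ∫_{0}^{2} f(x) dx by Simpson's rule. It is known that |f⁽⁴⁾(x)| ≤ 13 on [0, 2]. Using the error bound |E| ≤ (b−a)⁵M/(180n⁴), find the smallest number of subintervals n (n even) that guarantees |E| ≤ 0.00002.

20

Need 416/(180n⁴) ≤ 0.00002.
n⁴ ≥ 416/(180·0.00002) = 115556 ⇒ n ≥ 18.4373, so the smallest even n is 20. (n must be even for Simpson's rule.)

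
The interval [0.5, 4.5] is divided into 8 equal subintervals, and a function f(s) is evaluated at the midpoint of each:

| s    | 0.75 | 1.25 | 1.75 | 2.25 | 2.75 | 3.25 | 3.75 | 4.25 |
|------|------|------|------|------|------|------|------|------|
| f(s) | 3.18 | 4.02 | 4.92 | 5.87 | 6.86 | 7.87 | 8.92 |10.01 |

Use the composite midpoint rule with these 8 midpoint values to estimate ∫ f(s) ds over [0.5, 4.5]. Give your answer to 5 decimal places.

h = 0.5, n = 8.
h·[y(m₁) + y(m₂) + y(m₃) + y(m₄) + y(m₅) + y(m₆) + y(m₇) + y(m₈)] = 0.5·(51.65) = 25.82500.

25.82500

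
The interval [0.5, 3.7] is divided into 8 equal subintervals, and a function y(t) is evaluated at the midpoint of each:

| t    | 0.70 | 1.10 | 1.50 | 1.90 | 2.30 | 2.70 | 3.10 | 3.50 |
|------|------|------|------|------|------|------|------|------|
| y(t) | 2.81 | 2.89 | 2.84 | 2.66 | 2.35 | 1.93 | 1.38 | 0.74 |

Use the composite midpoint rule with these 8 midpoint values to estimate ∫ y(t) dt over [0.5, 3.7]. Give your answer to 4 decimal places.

7.0400

h = 0.4, n = 8.
h·[y(m₁) + y(m₂) + y(m₃) + y(m₄) + y(m₅) + y(m₆) + y(m₇) + y(m₈)] = 0.4·(17.60) = 7.0400.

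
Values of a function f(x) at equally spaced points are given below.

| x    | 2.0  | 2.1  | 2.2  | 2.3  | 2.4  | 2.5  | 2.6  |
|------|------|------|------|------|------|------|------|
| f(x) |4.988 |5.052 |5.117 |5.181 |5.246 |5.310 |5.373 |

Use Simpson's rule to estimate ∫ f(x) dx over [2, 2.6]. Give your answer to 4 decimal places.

h = 0.1, n = 6.
(h/3)·[y₀ + 4y₁ + 2y₂ + 4y₃ + 2y₄ + 4y₅ + y₆] = 0.033333·(93.259) = 3.1086.

3.1086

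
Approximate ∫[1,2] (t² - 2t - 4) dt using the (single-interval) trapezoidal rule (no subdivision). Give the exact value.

T = (b−a)/2 · [f(1) + f(2)] = 0.5·[(-5) + (-4)] = -4.5.

-4.5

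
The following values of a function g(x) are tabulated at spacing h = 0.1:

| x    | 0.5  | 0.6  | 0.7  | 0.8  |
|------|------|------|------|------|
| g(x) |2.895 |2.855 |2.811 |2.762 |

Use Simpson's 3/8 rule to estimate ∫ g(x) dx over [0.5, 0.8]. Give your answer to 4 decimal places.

h = 0.1, n = 3.
(3h/8)·[y₀ + 3y₁ + 3y₂ + y₃] = 0.0375·(22.655) = 0.8496.

0.8496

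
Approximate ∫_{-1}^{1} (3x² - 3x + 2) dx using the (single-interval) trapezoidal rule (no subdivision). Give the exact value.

10

T = (b−a)/2 · [f(-1) + f(1)] = 1·[8 + 2] = 10.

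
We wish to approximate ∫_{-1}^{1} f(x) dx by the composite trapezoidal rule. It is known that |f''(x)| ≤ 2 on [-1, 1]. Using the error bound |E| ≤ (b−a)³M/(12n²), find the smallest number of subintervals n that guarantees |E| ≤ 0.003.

Need 16/(12n²) ≤ 0.003.
n² ≥ 16/(12·0.003) = 444.444 ⇒ n ≥ 21.0819, so the smallest n is 22.

22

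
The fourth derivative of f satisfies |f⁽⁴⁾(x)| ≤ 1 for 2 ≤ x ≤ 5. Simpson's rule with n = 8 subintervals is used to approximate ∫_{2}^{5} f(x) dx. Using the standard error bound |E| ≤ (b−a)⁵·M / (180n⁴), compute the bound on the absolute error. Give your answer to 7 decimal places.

|E| ≤ (3)⁵·1 / (180·8⁴) = 243/737280 = 0.0003296.

0.0003296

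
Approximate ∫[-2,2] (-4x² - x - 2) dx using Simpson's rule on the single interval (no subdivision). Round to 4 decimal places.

-29.3333

S = (b−a)/6 · [f(-2) + 4f(0) + f(2)] = 0.666667·[(-16) + 4·(-2) + (-20)] = -29.3333.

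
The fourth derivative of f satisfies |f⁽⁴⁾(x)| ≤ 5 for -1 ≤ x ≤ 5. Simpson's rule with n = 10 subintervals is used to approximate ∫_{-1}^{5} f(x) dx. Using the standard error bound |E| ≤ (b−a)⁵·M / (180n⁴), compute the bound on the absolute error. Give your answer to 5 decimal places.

0.02160

|E| ≤ (6)⁵·5 / (180·10⁴) = 38880/1800000 = 0.02160.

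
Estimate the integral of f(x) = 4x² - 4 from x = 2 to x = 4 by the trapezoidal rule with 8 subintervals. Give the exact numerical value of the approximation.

h = (4 − 2)/8 = 0.25.
Nodes x₀,…,x₈ = 2, 2.25, 2.5, 2.75, 3, 3.25, 3.5, 3.75, 4.
f(x) = 4x² - 4: f₀=12, f₁=16.25, f₂=21, f₃=26.25, f₄=32, f₅=38.25, f₆=45, f₇=52.25, f₈=60.
(h/2)·[f₀ + 2f₁ + 2f₂ + 2f₃ + 2f₄ + 2f₅ + 2f₆ + 2f₇ + f₈] = 0.125·(534) = 66.75.

66.75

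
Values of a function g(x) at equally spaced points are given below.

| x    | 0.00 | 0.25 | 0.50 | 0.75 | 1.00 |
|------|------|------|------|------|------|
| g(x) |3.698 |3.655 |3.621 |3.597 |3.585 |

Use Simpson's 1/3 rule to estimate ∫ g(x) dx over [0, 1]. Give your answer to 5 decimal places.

h = 0.25, n = 4.
(h/3)·[y₀ + 4y₁ + 2y₂ + 4y₃ + y₄] = 0.083333·(43.533) = 3.62775.

3.62775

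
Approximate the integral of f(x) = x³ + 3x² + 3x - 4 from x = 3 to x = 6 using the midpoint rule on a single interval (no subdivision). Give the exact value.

M = (b−a)·f(4.5) = 3·(161.375) = 484.125.

484.125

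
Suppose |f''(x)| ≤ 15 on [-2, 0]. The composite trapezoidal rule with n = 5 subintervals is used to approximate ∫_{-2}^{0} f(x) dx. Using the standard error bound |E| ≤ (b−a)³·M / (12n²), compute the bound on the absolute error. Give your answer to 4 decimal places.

|E| ≤ (2)³·15 / (12·5²) = 120/300 = 0.4000.

0.4000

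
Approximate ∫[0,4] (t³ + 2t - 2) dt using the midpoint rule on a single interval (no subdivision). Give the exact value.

M = (b−a)·f(2) = 4·(10) = 40.

40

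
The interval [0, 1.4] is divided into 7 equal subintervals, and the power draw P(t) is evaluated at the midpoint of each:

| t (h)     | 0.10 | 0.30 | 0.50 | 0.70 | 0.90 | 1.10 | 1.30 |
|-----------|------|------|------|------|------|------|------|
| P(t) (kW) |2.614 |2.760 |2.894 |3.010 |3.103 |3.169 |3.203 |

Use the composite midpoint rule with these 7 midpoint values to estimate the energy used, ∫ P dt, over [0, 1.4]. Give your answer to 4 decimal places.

h = 0.2, n = 7.
h·[y(m₁) + y(m₂) + y(m₃) + y(m₄) + y(m₅) + y(m₆) + y(m₇)] = 0.2·(20.753) = 4.1506.

4.1506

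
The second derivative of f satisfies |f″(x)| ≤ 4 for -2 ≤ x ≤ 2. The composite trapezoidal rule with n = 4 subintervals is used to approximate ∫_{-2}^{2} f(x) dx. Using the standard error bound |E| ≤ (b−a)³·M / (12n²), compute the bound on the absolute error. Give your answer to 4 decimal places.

|E| ≤ (4)³·4 / (12·4²) = 256/192 = 1.3333.

1.3333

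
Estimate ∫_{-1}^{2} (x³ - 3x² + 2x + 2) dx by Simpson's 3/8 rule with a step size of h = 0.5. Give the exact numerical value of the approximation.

h = (2 − (-1))/6 = 0.5.
Nodes x₀,…,x₆ = -1, -0.5, 0, 0.5, 1, 1.5, 2.
f(x) = x³ - 3x² + 2x + 2: f₀=-4, f₁=0.125, f₂=2, f₃=2.375, f₄=2, f₅=1.625, f₆=2.
(3h/8)·[f₀ + 3f₁ + 3f₂ + 2f₃ + 3f₄ + 3f₅ + f₆] = 0.1875·(20) = 3.75.

3.75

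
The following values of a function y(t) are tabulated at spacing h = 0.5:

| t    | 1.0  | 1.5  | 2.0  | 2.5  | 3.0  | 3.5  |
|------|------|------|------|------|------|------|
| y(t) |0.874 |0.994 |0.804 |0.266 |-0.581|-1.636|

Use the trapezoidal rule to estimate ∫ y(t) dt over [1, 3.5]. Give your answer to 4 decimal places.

h = 0.5, n = 5.
(h/2)·[y₀ + 2y₁ + 2y₂ + 2y₃ + 2y₄ + y₅] = 0.25·(2.204) = 0.5510.

0.5510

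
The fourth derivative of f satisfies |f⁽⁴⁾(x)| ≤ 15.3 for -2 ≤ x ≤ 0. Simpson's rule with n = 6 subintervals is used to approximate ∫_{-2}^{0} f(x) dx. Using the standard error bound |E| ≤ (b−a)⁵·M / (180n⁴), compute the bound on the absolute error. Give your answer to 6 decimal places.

0.002099

|E| ≤ (2)⁵·15.3 / (180·6⁴) = 489.6/233280 = 0.002099.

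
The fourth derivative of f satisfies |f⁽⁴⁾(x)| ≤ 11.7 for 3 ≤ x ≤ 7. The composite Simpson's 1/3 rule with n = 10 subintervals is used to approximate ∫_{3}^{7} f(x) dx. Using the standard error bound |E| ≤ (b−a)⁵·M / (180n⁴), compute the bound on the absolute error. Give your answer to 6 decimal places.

|E| ≤ (4)⁵·11.7 / (180·10⁴) = 11980.8/1800000 = 0.006656.

0.006656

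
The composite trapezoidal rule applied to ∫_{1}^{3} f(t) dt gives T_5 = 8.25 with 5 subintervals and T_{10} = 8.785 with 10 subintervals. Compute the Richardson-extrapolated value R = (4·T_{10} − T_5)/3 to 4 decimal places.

8.9633

R = (4·T_{10} − T_5) / 3 = (4·8.785 − 8.25)/3 = (26.890)/3 = 8.9633.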